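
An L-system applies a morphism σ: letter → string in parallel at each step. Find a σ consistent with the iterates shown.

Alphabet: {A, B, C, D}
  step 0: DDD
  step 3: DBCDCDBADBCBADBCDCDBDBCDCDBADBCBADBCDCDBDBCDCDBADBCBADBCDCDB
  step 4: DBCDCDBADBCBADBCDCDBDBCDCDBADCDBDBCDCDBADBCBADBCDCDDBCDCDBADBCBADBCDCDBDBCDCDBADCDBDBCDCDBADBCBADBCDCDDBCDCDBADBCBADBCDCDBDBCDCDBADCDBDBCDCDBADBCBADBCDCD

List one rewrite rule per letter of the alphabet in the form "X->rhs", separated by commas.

A->B, B->DCD, C->BA, D->DBC

  step 3 ⇒ step 4: DBCDCDBADBCBADBCDCDBDBCDCDBADBCBADBCDCDBDBCDCDBADBCBADBCDCDB ⇒ DBC·DCD·BA·DBC·BA·DBC·DCD·B·DBC·DCD·BA·DCD·B·DBC·DCD·BA·DBC·BA·DBC·DCD·DBC·DCD·BA·DBC·BA·DBC·DCD·B·DBC·DCD·BA·DCD·B·DBC·DCD·BA·DBC·BA·DBC·DCD·DBC·DCD·BA·DBC·BA·DBC·DCD·B·DBC·DCD·BA·DCD·B·DBC·DCD·BA·DBC·BA·DBC·DCD
    A ↦ B
    B ↦ DCD
    C ↦ BA
    D ↦ DBC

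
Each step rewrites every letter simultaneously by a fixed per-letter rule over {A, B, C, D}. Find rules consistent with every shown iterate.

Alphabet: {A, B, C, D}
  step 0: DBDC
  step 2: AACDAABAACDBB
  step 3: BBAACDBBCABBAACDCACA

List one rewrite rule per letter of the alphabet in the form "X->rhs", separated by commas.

  step 2 ⇒ step 3: AACDAABAACDBB ⇒ B·B·AA·CD·B·B·CA·B·B·AA·CD·CA·CA
    A ↦ B
    B ↦ CA
    C ↦ AA
    D ↦ CD

A->B, B->CA, C->AA, D->CD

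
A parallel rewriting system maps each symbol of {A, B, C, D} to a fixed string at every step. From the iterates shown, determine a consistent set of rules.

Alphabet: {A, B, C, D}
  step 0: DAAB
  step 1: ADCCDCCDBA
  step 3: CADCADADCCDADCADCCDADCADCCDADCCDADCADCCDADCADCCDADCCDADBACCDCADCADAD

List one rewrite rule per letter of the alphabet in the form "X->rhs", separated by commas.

  step 0 ⇒ step 1: DAAB ⇒ AD·CCD·CCD·BA
    A ↦ CCD
    B ↦ BA
    D ↦ AD
    C ↦ CAD  (constrained at step 1)

A->CCD, B->BA, C->CAD, D->AD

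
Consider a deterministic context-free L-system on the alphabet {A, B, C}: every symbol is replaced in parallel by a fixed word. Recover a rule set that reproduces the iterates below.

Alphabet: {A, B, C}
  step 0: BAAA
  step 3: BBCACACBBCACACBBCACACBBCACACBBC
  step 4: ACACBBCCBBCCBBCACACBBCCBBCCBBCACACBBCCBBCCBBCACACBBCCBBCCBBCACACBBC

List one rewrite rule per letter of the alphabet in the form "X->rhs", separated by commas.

A->C, B->AC, C->BBC

  step 3 ⇒ step 4: BBCACACBBCACACBBCACACBBCACACBBC ⇒ AC·AC·BBC·C·BBC·C·BBC·AC·AC·BBC·C·BBC·C·BBC·AC·AC·BBC·C·BBC·C·BBC·AC·AC·BBC·C·BBC·C·BBC·AC·AC·BBC
    A ↦ C
    B ↦ AC
    C ↦ BBC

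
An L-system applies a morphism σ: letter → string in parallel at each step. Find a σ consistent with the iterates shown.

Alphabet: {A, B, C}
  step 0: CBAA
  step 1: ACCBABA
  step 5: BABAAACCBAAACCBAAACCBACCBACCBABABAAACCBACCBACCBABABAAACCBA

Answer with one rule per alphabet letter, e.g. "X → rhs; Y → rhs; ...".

A->BA, B->CC, C->A

  step 0 ⇒ step 1: CBAA ⇒ A·CC·BA·BA
    A ↦ BA
    B ↦ CC
    C ↦ A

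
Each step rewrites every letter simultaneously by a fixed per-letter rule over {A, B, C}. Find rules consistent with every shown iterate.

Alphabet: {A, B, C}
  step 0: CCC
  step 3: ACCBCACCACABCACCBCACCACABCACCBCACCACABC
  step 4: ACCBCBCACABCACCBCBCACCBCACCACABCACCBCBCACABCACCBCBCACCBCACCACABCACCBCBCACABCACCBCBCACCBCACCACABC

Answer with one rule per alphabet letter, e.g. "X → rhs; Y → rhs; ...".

A->ACC, B->ACA, C->BC

  step 3 ⇒ step 4: ACCBCACCACABCACCBCACCACABCACCBCACCACABC ⇒ ACC·BC·BC·ACA·BC·ACC·BC·BC·ACC·BC·ACC·ACA·BC·ACC·BC·BC·ACA·BC·ACC·BC·BC·ACC·BC·ACC·ACA·BC·ACC·BC·BC·ACA·BC·ACC·BC·BC·ACC·BC·ACC·ACA·BC
    A ↦ ACC
    B ↦ ACA
    C ↦ BC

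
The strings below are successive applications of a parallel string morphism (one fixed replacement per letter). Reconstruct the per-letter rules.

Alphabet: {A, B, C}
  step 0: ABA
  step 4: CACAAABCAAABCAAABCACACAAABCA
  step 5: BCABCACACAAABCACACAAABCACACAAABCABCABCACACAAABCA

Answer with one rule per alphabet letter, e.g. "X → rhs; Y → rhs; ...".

A->CA, B->AA, C->B

  step 4 ⇒ step 5: CACAAABCAAABCAAABCACACAAABCA ⇒ B·CA·B·CA·CA·CA·AA·B·CA·CA·CA·AA·B·CA·CA·CA·AA·B·CA·B·CA·B·CA·CA·CA·AA·B·CA
    A ↦ CA
    B ↦ AA
    C ↦ B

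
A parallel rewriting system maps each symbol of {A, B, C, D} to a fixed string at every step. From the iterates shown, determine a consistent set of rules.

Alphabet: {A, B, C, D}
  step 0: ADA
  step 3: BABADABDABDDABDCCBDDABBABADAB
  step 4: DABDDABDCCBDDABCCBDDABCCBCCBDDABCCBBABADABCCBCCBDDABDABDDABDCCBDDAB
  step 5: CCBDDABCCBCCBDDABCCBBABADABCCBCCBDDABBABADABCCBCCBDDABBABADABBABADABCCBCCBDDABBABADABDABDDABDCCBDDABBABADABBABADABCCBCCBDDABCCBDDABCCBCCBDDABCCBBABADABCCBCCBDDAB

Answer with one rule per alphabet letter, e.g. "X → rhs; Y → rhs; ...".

A->D, B->DAB, C->BA, D->CCB

  step 4 ⇒ step 5: DABDDABDCCBDDABCCBDDABCCBCCBDDABCCBBABADABCCBCCBDDABDABDDABDCCBDDAB ⇒ CCB·D·DAB·CCB·CCB·D·DAB·CCB·BA·BA·DAB·CCB·CCB·D·DAB·BA·BA·DAB·CCB·CCB·D·DAB·BA·BA·DAB·BA·BA·DAB·CCB·CCB·D·DAB·BA·BA·DAB·DAB·D·DAB·D·CCB·D·DAB·BA·BA·DAB·BA·BA·DAB·CCB·CCB·D·DAB·CCB·D·DAB·CCB·CCB·D·DAB·CCB·BA·BA·DAB·CCB·CCB·D·DAB
    A ↦ D
    B ↦ DAB
    C ↦ BA
    D ↦ CCB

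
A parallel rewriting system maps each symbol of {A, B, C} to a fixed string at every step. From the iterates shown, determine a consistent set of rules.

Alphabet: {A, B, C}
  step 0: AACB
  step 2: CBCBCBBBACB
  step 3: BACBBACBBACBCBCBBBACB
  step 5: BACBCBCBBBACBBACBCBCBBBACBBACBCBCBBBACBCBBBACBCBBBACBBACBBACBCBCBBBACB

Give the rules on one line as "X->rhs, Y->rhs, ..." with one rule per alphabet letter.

A->B, B->CB, C->BA

  step 2 ⇒ step 3: CBCBCBBBACB ⇒ BA·CB·BA·CB·BA·CB·CB·CB·B·BA·CB
    A ↦ B
    B ↦ CB
    C ↦ BA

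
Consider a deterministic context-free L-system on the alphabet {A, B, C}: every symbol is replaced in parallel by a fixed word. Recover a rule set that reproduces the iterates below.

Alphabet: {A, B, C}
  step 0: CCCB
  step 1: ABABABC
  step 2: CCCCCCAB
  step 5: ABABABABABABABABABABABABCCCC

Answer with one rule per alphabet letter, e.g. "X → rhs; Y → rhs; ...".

  step 1 ⇒ step 2: ABABABC ⇒ C·C·C·C·C·C·AB
    A ↦ C
    B ↦ C
    C ↦ AB

A->C, B->C, C->AB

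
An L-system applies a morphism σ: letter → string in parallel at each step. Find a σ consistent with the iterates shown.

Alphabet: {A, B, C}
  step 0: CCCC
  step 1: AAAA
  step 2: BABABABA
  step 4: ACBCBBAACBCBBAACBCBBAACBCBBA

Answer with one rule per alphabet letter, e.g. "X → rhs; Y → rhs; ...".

A->BA, B->CB, C->A

  step 1 ⇒ step 2: AAAA ⇒ BA·BA·BA·BA
    A ↦ BA
    B ↦ CB  (constrained at step 2)
  step 0 ⇒ step 1: CCCC ⇒ A·A·A·A
    C ↦ A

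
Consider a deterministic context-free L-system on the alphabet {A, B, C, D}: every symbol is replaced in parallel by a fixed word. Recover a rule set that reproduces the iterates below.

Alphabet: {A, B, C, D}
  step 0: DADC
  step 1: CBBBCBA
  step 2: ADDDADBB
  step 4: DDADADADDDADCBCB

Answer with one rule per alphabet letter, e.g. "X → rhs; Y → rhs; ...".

A->BB, B->D, C->A, D->CB

  step 1 ⇒ step 2: CBBBCBA ⇒ A·D·D·D·A·D·BB
    A ↦ BB
    B ↦ D
    C ↦ A
  step 0 ⇒ step 1: DADC ⇒ CB·BB·CB·A
    D ↦ CB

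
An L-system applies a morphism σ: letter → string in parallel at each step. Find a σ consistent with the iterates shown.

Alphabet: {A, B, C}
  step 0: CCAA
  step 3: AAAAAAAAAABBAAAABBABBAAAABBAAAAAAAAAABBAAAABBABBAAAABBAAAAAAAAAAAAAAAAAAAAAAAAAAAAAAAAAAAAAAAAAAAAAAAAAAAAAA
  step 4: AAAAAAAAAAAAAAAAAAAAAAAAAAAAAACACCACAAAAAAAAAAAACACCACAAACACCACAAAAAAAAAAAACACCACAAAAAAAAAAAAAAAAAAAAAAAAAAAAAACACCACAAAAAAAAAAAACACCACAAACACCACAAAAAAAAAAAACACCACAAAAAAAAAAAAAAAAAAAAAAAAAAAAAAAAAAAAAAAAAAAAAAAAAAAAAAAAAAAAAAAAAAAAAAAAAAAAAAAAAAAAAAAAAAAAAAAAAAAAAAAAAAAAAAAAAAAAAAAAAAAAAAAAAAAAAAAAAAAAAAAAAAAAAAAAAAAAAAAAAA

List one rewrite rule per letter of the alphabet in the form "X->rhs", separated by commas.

  step 3 ⇒ step 4: AAAAAAAAAABBAAAABBABBAAAABBAAAAAAAAAABBAAAABBABBAAAABBAAAAAAAAAAAAAAAAAAAAAAAAAAAAAAAAAAAAAAAAAAAAAAAAAAAAAA ⇒ AAA·AAA·AAA·AAA·AAA·AAA·AAA·AAA·AAA·AAA·CAC·CAC·AAA·AAA·AAA·AAA·CAC·CAC·AAA·CAC·CAC·AAA·AAA·AAA·AAA·CAC·CAC·AAA·AAA·AAA·AAA·AAA·AAA·AAA·AAA·AAA·AAA·CAC·CAC·AAA·AAA·AAA·AAA·CAC·CAC·AAA·CAC·CAC·AAA·AAA·AAA·AAA·CAC·CAC·AAA·AAA·AAA·AAA·AAA·AAA·AAA·AAA·AAA·AAA·AAA·AAA·AAA·AAA·AAA·AAA·AAA·AAA·AAA·AAA·AAA·AAA·AAA·AAA·AAA·AAA·AAA·AAA·AAA·AAA·AAA·AAA·AAA·AAA·AAA·AAA·AAA·AAA·AAA·AAA·AAA·AAA·AAA·AAA·AAA·AAA·AAA·AAA·AAA·AAA·AAA·AAA·AAA·AAA
    A ↦ AAA
    B ↦ CAC
    C ↦ ABB  (constrained at step 0)

A->AAA, B->CAC, C->ABB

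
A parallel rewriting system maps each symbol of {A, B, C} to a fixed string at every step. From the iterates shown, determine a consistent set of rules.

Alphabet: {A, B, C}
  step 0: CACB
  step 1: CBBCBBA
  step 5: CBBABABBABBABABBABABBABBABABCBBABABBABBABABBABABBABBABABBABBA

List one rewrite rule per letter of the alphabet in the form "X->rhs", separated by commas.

A->B, B->BA, C->CB

  step 0 ⇒ step 1: CACB ⇒ CB·B·CB·BA
    A ↦ B
    B ↦ BA
    C ↦ CB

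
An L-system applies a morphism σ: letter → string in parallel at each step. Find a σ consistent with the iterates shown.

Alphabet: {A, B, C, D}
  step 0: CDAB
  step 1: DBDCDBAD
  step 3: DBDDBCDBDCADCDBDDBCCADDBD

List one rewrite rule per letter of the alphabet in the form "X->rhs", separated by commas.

A->DB, B->AD, C->DBD, D->C

  step 0 ⇒ step 1: CDAB ⇒ DBD·C·DB·AD
    A ↦ DB
    B ↦ AD
    C ↦ DBD
    D ↦ C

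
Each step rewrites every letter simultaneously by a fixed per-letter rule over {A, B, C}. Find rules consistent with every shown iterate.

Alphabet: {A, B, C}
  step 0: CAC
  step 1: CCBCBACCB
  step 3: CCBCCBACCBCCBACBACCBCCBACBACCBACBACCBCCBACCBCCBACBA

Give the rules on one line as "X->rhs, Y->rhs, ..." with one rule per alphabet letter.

  step 0 ⇒ step 1: CAC ⇒ CCB·CBA·CCB
    A ↦ CBA
    C ↦ CCB
    B ↦ A  (constrained at step 1)

A->CBA, B->A, C->CCB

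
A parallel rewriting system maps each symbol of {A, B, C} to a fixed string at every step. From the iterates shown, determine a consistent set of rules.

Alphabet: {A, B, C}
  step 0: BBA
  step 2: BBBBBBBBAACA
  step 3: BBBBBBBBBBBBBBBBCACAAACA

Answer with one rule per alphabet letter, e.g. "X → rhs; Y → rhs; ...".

  step 2 ⇒ step 3: BBBBBBBBAACA ⇒ BB·BB·BB·BB·BB·BB·BB·BB·CA·CA·AA·CA
    A ↦ CA
    B ↦ BB
    C ↦ AA

A->CA, B->BB, C->AA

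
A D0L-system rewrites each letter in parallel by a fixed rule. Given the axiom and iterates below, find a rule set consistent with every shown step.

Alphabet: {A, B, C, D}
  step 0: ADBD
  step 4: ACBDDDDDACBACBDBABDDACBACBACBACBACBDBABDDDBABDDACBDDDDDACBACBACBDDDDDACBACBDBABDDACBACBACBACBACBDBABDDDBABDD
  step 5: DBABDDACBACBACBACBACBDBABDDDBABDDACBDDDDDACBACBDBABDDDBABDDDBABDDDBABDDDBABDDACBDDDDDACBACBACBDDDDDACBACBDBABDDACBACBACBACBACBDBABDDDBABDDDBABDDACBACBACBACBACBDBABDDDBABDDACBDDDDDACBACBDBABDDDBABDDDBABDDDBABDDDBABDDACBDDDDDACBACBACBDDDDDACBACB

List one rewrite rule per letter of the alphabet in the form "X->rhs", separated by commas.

A->D, B->DD, C->BAB, D->ACB

  step 4 ⇒ step 5: ACBDDDDDACBACBDBABDDACBACBACBACBACBDBABDDDBABDDACBDDDDDACBACBACBDDDDDACBACBDBABDDACBACBACBACBACBDBABDDDBABDD ⇒ D·BAB·DD·ACB·ACB·ACB·ACB·ACB·D·BAB·DD·D·BAB·DD·ACB·DD·D·DD·ACB·ACB·D·BAB·DD·D·BAB·DD·D·BAB·DD·D·BAB·DD·D·BAB·DD·ACB·DD·D·DD·ACB·ACB·ACB·DD·D·DD·ACB·ACB·D·BAB·DD·ACB·ACB·ACB·ACB·ACB·D·BAB·DD·D·BAB·DD·D·BAB·DD·ACB·ACB·ACB·ACB·ACB·D·BAB·DD·D·BAB·DD·ACB·DD·D·DD·ACB·ACB·D·BAB·DD·D·BAB·DD·D·BAB·DD·D·BAB·DD·D·BAB·DD·ACB·DD·D·DD·ACB·ACB·ACB·DD·D·DD·ACB·ACB
    A ↦ D
    B ↦ DD
    C ↦ BAB
    D ↦ ACB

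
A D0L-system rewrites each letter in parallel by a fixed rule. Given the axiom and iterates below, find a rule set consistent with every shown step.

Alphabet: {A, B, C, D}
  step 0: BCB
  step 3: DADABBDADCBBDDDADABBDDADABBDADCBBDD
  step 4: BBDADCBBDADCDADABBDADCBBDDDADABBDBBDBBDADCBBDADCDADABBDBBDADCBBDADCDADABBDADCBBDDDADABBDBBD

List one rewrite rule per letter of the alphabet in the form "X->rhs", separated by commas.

A->ADC, B->DA, C->D, D->BBD

  step 3 ⇒ step 4: DADABBDADCBBDDDADABBDDADABBDADCBBDD ⇒ BBD·ADC·BBD·ADC·DA·DA·BBD·ADC·BBD·D·DA·DA·BBD·BBD·BBD·ADC·BBD·ADC·DA·DA·BBD·BBD·ADC·BBD·ADC·DA·DA·BBD·ADC·BBD·D·DA·DA·BBD·BBD
    A ↦ ADC
    B ↦ DA
    C ↦ D
    D ↦ BBD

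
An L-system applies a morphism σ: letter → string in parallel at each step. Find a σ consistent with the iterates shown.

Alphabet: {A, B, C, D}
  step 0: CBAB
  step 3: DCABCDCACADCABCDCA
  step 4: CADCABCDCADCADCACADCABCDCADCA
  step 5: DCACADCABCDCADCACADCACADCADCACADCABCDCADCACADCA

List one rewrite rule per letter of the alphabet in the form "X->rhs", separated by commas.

  step 4 ⇒ step 5: CADCABCDCADCADCACADCABCDCADCA ⇒ D·CA·CA·D·CA·BC·D·CA·D·CA·CA·D·CA·CA·D·CA·D·CA·CA·D·CA·BC·D·CA·D·CA·CA·D·CA
    A ↦ CA
    B ↦ BC
    C ↦ D
    D ↦ CA

A->CA, B->BC, C->D, D->CA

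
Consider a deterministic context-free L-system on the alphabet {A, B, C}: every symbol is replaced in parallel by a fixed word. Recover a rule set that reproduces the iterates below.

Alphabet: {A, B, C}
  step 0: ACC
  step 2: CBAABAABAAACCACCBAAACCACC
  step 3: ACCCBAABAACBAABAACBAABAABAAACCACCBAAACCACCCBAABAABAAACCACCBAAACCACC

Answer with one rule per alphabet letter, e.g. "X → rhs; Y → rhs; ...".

A->BAA, B->C, C->ACC

  step 2 ⇒ step 3: CBAABAABAAACCACCBAAACCACC ⇒ ACC·C·BAA·BAA·C·BAA·BAA·C·BAA·BAA·BAA·ACC·ACC·BAA·ACC·ACC·C·BAA·BAA·BAA·ACC·ACC·BAA·ACC·ACC
    A ↦ BAA
    B ↦ C
    C ↦ ACC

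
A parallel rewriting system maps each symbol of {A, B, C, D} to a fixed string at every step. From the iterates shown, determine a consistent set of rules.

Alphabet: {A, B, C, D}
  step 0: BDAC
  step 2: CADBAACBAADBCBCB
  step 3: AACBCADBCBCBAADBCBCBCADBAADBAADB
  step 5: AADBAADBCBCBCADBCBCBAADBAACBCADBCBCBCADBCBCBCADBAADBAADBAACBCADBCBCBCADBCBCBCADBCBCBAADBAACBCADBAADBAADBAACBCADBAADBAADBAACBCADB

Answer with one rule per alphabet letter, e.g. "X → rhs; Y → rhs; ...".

  step 2 ⇒ step 3: CADBAACBAADBCBCB ⇒ AA·CB·CA·DB·CB·CB·AA·DB·CB·CB·CA·DB·AA·DB·AA·DB
    A ↦ CB
    B ↦ DB
    C ↦ AA
    D ↦ CA

A->CB, B->DB, C->AA, D->CA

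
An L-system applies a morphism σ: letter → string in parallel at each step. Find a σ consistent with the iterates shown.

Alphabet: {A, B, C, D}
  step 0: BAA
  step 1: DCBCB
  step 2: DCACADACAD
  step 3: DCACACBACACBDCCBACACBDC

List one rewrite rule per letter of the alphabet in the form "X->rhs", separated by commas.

  step 2 ⇒ step 3: DCACADACAD ⇒ DC·ACA·CB·ACA·CB·DC·CB·ACA·CB·DC
    A ↦ CB
    C ↦ ACA
    D ↦ DC
  step 0 ⇒ step 1: BAA ⇒ D·CB·CB
    B ↦ D

A->CB, B->D, C->ACA, D->DC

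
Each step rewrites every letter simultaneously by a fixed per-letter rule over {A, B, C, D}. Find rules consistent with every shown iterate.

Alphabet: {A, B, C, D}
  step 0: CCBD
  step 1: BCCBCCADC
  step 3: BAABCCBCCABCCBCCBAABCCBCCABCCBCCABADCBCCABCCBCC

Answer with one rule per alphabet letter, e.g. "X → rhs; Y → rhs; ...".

A->BA, B->A, C->BCC, D->DC

  step 0 ⇒ step 1: CCBD ⇒ BCC·BCC·A·DC
    B ↦ A
    C ↦ BCC
    D ↦ DC
    A ↦ BA  (constrained at step 1)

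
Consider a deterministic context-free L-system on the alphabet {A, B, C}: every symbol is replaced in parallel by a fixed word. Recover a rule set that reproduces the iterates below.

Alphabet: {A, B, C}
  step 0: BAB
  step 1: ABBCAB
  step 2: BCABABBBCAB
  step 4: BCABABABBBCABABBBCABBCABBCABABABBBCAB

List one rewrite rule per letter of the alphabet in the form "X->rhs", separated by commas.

A->BC, B->AB, C->B

  step 1 ⇒ step 2: ABBCAB ⇒ BC·AB·AB·B·BC·AB
    A ↦ BC
    B ↦ AB
    C ↦ B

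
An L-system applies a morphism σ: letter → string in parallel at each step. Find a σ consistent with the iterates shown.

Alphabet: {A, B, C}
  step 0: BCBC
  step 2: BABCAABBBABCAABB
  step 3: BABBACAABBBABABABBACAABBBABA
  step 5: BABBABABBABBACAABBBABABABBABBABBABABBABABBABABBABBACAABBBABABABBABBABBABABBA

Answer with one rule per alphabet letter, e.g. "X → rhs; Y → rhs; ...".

  step 2 ⇒ step 3: BABCAABBBABCAABB ⇒ BA·B·BA·CAA·B·B·BA·BA·BA·B·BA·CAA·B·B·BA·BA
    A ↦ B
    B ↦ BA
    C ↦ CAA

A->B, B->BA, C->CAA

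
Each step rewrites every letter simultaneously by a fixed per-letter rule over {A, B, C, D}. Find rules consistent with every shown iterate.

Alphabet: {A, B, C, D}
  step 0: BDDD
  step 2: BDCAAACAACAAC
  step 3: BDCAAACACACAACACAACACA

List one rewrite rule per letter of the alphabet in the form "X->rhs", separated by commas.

  step 2 ⇒ step 3: BDCAAACAACAAC ⇒ BD·CA·A·AC·AC·AC·A·AC·AC·A·AC·AC·A
    A ↦ AC
    B ↦ BD
    C ↦ A
    D ↦ CA

A->AC, B->BD, C->A, D->CA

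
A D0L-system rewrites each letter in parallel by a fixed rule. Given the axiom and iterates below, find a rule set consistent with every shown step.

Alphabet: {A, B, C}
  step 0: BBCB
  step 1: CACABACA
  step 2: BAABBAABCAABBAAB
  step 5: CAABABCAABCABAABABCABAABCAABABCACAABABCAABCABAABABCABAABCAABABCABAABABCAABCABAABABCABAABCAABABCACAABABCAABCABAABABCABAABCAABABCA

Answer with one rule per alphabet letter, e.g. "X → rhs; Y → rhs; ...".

  step 1 ⇒ step 2: CACABACA ⇒ BA·AB·BA·AB·CA·AB·BA·AB
    A ↦ AB
    B ↦ CA
    C ↦ BA

A->AB, B->CA, C->BA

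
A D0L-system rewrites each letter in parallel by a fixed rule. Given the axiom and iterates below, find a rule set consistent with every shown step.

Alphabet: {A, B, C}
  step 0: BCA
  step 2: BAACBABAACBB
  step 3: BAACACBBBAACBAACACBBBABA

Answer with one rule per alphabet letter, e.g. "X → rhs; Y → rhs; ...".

A->AC, B->BA, C->BB

  step 2 ⇒ step 3: BAACBABAACBB ⇒ BA·AC·AC·BB·BA·AC·BA·AC·AC·BB·BA·BA
    A ↦ AC
    B ↦ BA
    C ↦ BB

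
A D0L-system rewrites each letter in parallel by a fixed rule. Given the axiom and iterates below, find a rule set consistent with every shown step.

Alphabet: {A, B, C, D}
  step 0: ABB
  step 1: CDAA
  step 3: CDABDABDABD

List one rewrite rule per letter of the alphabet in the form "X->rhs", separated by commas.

A->CD, B->A, C->A, D->BD

  step 0 ⇒ step 1: ABB ⇒ CD·A·A
    A ↦ CD
    B ↦ A
    C ↦ A  (constrained at step 1)
    D ↦ BD  (constrained at step 1)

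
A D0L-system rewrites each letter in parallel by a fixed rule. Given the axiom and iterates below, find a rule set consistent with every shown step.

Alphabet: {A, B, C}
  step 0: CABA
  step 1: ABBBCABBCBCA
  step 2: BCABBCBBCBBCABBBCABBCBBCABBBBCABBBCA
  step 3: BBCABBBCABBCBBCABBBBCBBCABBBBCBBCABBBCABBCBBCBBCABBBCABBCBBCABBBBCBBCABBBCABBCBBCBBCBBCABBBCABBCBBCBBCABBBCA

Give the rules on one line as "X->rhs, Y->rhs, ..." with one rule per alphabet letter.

  step 2 ⇒ step 3: BCABBCBBCBBCABBBCABBCBBCABBBBCABBBCA ⇒ BBC·ABB·BCA·BBC·BBC·ABB·BBC·BBC·ABB·BBC·BBC·ABB·BCA·BBC·BBC·BBC·ABB·BCA·BBC·BBC·ABB·BBC·BBC·ABB·BCA·BBC·BBC·BBC·BBC·ABB·BCA·BBC·BBC·BBC·ABB·BCA
    A ↦ BCA
    B ↦ BBC
    C ↦ ABB

A->BCA, B->BBC, C->ABB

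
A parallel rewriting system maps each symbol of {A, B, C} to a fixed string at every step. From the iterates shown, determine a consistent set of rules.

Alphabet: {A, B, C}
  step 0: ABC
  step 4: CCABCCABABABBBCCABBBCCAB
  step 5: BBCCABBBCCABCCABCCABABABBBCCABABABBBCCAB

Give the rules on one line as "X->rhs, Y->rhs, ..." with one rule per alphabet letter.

  step 4 ⇒ step 5: CCABCCABABABBBCCABBBCCAB ⇒ B·B·CC·AB·B·B·CC·AB·CC·AB·CC·AB·AB·AB·B·B·CC·AB·AB·AB·B·B·CC·AB
    A ↦ CC
    B ↦ AB
    C ↦ B

A->CC, B->AB, C->B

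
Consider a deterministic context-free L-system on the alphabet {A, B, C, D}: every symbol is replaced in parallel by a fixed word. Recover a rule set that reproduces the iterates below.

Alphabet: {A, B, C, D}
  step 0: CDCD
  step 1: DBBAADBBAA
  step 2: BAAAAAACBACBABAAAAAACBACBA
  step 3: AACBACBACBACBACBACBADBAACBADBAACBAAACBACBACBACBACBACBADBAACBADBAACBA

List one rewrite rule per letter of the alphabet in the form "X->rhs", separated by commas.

  step 2 ⇒ step 3: BAAAAAACBACBABAAAAAACBACBA ⇒ AA·CBA·CBA·CBA·CBA·CBA·CBA·DB·AA·CBA·DB·AA·CBA·AA·CBA·CBA·CBA·CBA·CBA·CBA·DB·AA·CBA·DB·AA·CBA
    A ↦ CBA
    B ↦ AA
    C ↦ DB
  step 0 ⇒ step 1: CDCD ⇒ DB·BAA·DB·BAA
    D ↦ BAA

A->CBA, B->AA, C->DB, D->BAA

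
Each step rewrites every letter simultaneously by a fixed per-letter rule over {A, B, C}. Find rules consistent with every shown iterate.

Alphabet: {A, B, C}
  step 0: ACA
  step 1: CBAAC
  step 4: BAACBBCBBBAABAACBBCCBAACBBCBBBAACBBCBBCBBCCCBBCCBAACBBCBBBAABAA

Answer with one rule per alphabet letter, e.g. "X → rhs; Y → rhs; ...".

A->C, B->CBB, C->BAA

  step 0 ⇒ step 1: ACA ⇒ C·BAA·C
    A ↦ C
    C ↦ BAA
    B ↦ CBB  (constrained at step 1)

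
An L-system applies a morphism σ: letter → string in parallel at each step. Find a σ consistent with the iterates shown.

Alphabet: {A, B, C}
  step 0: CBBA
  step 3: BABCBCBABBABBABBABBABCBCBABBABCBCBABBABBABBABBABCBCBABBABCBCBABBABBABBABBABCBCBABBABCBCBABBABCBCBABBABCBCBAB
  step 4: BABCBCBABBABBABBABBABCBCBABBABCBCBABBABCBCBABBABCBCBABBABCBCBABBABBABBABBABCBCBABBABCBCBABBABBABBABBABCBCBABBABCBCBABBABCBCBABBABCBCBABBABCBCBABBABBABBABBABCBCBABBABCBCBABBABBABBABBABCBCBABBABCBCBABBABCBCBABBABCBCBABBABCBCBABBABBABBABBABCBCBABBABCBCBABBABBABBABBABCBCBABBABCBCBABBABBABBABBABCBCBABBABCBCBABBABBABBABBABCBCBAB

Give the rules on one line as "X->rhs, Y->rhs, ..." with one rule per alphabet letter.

A->CBC, B->BAB, C->BAB

  step 3 ⇒ step 4: BABCBCBABBABBABBABBABCBCBABBABCBCBABBABBABBABBABCBCBABBABCBCBABBABBABBABBABCBCBABBABCBCBABBABCBCBABBABCBCBAB ⇒ BAB·CBC·BAB·BAB·BAB·BAB·BAB·CBC·BAB·BAB·CBC·BAB·BAB·CBC·BAB·BAB·CBC·BAB·BAB·CBC·BAB·BAB·BAB·BAB·BAB·CBC·BAB·BAB·CBC·BAB·BAB·BAB·BAB·BAB·CBC·BAB·BAB·CBC·BAB·BAB·CBC·BAB·BAB·CBC·BAB·BAB·CBC·BAB·BAB·BAB·BAB·BAB·CBC·BAB·BAB·CBC·BAB·BAB·BAB·BAB·BAB·CBC·BAB·BAB·CBC·BAB·BAB·CBC·BAB·BAB·CBC·BAB·BAB·CBC·BAB·BAB·BAB·BAB·BAB·CBC·BAB·BAB·CBC·BAB·BAB·BAB·BAB·BAB·CBC·BAB·BAB·CBC·BAB·BAB·BAB·BAB·BAB·CBC·BAB·BAB·CBC·BAB·BAB·BAB·BAB·BAB·CBC·BAB
    A ↦ CBC
    B ↦ BAB
    C ↦ BAB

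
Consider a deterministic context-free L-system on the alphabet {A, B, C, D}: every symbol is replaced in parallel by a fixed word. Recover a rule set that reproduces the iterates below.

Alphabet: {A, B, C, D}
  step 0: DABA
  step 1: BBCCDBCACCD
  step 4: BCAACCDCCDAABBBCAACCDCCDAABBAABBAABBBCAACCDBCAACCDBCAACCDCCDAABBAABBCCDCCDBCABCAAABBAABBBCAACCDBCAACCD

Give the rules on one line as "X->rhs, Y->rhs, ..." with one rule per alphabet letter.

A->CCD, B->BCA, C->A, D->BB

  step 0 ⇒ step 1: DABA ⇒ BB·CCD·BCA·CCD
    A ↦ CCD
    B ↦ BCA
    D ↦ BB
    C ↦ A  (constrained at step 1)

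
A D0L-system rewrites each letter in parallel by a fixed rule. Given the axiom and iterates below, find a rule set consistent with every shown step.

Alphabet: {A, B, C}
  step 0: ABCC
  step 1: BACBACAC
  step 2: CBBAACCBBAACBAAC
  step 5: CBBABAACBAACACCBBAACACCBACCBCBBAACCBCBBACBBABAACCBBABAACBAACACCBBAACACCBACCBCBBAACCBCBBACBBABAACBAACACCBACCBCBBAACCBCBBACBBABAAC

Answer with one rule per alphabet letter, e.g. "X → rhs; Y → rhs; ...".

A->BA, B->CB, C->AC

  step 1 ⇒ step 2: BACBACAC ⇒ CB·BA·AC·CB·BA·AC·BA·AC
    A ↦ BA
    B ↦ CB
    C ↦ AC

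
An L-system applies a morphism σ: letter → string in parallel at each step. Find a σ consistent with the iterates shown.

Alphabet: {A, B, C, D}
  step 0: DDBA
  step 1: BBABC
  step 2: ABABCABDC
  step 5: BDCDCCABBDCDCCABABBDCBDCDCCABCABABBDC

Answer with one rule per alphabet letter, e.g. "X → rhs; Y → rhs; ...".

A->C, B->AB, C->DC, D->B

  step 1 ⇒ step 2: BBABC ⇒ AB·AB·C·AB·DC
    A ↦ C
    B ↦ AB
    C ↦ DC
  step 0 ⇒ step 1: DDBA ⇒ B·B·AB·C
    D ↦ B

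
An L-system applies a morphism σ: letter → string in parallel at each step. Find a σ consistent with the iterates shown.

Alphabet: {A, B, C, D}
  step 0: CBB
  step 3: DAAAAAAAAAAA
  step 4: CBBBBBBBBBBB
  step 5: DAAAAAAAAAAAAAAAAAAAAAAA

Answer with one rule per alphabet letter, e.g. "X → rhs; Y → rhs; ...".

  step 4 ⇒ step 5: CBBBBBBBBBBB ⇒ DA·AA·AA·AA·AA·AA·AA·AA·AA·AA·AA·AA
    B ↦ AA
    C ↦ DA
  step 3 ⇒ step 4: DAAAAAAAAAAA ⇒ C·B·B·B·B·B·B·B·B·B·B·B
    A ↦ B
  step 3 ⇒ step 4: DAAAAAAAAAAA ⇒ C·B·B·B·B·B·B·B·B·B·B·B
    D ↦ C

A->B, B->AA, C->DA, D->C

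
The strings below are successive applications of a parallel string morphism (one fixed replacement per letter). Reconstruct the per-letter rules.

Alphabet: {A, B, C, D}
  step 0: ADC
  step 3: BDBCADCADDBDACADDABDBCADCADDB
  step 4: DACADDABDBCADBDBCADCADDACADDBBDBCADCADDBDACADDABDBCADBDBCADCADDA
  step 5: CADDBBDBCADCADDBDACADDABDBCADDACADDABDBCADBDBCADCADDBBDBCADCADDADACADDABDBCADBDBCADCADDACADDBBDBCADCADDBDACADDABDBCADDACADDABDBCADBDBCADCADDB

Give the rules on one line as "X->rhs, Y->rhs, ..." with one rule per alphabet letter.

  step 4 ⇒ step 5: DACADDABDBCADBDBCADCADDACADDBBDBCADCADDBDACADDABDBCADBDBCADCADDA ⇒ CAD·DB·B·DB·CAD·CAD·DB·DA·CAD·DA·B·DB·CAD·DA·CAD·DA·B·DB·CAD·B·DB·CAD·CAD·DB·B·DB·CAD·CAD·DA·DA·CAD·DA·B·DB·CAD·B·DB·CAD·CAD·DA·CAD·DB·B·DB·CAD·CAD·DB·DA·CAD·DA·B·DB·CAD·DA·CAD·DA·B·DB·CAD·B·DB·CAD·CAD·DB
    A ↦ DB
    B ↦ DA
    C ↦ B
    D ↦ CAD

A->DB, B->DA, C->B, D->CAD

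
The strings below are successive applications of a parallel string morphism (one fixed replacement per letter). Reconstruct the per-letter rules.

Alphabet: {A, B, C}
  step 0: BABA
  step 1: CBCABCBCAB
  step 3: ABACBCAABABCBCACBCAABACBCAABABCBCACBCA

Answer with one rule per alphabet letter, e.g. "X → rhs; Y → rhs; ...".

  step 0 ⇒ step 1: BABA ⇒ CBC·AB·CBC·AB
    A ↦ AB
    B ↦ CBC
    C ↦ A  (constrained at step 1)

A->AB, B->CBC, C->A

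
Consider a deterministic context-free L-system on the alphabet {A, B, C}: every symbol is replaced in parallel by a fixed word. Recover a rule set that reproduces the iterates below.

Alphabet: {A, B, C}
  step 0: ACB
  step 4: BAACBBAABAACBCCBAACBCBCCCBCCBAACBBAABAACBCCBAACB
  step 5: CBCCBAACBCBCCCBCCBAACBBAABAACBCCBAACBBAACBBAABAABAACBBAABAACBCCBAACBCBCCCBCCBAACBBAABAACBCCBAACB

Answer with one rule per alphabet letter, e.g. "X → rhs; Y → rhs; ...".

A->C, B->CB, C->BAA

  step 4 ⇒ step 5: BAACBBAABAACBCCBAACBCBCCCBCCBAACBBAABAACBCCBAACB ⇒ CB·C·C·BAA·CB·CB·C·C·CB·C·C·BAA·CB·BAA·BAA·CB·C·C·BAA·CB·BAA·CB·BAA·BAA·BAA·CB·BAA·BAA·CB·C·C·BAA·CB·CB·C·C·CB·C·C·BAA·CB·BAA·BAA·CB·C·C·BAA·CB
    A ↦ C
    B ↦ CB
    C ↦ BAA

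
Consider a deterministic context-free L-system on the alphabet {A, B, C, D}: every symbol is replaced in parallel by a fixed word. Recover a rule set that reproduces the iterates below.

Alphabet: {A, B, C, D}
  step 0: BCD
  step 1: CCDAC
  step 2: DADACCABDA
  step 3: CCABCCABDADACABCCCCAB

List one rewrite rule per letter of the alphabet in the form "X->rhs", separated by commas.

A->CAB, B->CC, C->DA, D->C

  step 2 ⇒ step 3: DADACCABDA ⇒ C·CAB·C·CAB·DA·DA·CAB·CC·C·CAB
    A ↦ CAB
    B ↦ CC
    C ↦ DA
    D ↦ C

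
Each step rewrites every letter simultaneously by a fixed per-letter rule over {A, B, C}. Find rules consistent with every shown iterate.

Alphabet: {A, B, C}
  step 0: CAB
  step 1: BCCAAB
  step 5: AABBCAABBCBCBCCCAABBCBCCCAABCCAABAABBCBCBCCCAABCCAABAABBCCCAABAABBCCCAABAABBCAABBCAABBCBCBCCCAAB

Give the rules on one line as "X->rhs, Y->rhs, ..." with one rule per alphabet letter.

A->C, B->AAB, C->BC

  step 0 ⇒ step 1: CAB ⇒ BC·C·AAB
    A ↦ C
    B ↦ AAB
    C ↦ BC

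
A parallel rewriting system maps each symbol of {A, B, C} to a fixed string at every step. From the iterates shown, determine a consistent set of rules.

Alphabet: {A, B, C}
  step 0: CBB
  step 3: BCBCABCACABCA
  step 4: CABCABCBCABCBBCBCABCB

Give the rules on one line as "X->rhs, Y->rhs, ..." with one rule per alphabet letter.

A->CB, B->CA, C->B

  step 3 ⇒ step 4: BCBCABCACABCA ⇒ CA·B·CA·B·CB·CA·B·CB·B·CB·CA·B·CB
    A ↦ CB
    B ↦ CA
    C ↦ B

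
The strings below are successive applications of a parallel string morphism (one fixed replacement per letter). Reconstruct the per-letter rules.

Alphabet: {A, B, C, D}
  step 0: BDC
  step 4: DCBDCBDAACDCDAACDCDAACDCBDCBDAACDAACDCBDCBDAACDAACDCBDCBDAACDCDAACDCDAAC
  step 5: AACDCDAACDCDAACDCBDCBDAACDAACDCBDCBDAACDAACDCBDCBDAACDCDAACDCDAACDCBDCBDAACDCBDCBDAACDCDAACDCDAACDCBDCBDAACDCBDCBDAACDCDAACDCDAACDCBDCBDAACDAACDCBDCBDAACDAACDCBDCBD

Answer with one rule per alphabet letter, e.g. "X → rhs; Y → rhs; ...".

A->DCB, B->CD, C->D, D->AAC

  step 4 ⇒ step 5: DCBDCBDAACDCDAACDCDAACDCBDCBDAACDAACDCBDCBDAACDAACDCBDCBDAACDCDAACDCDAAC ⇒ AAC·D·CD·AAC·D·CD·AAC·DCB·DCB·D·AAC·D·AAC·DCB·DCB·D·AAC·D·AAC·DCB·DCB·D·AAC·D·CD·AAC·D·CD·AAC·DCB·DCB·D·AAC·DCB·DCB·D·AAC·D·CD·AAC·D·CD·AAC·DCB·DCB·D·AAC·DCB·DCB·D·AAC·D·CD·AAC·D·CD·AAC·DCB·DCB·D·AAC·D·AAC·DCB·DCB·D·AAC·D·AAC·DCB·DCB·D
    A ↦ DCB
    B ↦ CD
    C ↦ D
    D ↦ AAC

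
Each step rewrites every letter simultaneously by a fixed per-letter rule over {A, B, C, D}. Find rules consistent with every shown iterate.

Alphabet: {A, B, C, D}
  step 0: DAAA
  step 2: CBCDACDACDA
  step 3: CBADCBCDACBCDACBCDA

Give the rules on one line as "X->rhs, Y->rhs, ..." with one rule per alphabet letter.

  step 2 ⇒ step 3: CBCDACDACDA ⇒ CB·AD·CB·C·DA·CB·C·DA·CB·C·DA
    A ↦ DA
    B ↦ AD
    C ↦ CB
    D ↦ C

A->DA, B->AD, C->CB, D->C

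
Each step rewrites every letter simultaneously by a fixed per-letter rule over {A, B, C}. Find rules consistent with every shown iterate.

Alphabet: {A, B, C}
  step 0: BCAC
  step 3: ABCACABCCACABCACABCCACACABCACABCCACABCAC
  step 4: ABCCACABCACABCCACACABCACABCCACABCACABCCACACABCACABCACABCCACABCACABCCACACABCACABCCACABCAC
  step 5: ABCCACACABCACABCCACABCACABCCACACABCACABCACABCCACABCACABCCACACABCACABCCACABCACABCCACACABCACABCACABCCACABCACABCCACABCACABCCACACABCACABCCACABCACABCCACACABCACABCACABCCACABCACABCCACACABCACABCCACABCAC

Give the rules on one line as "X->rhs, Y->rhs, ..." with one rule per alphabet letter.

  step 4 ⇒ step 5: ABCCACABCACABCCACACABCACABCCACABCACABCCACACABCACABCACABCCACABCACABCCACACABCACABCCACABCAC ⇒ ABC·C·AC·AC·ABC·AC·ABC·C·AC·ABC·AC·ABC·C·AC·AC·ABC·AC·ABC·AC·ABC·C·AC·ABC·AC·ABC·C·AC·AC·ABC·AC·ABC·C·AC·ABC·AC·ABC·C·AC·AC·ABC·AC·ABC·AC·ABC·C·AC·ABC·AC·ABC·C·AC·ABC·AC·ABC·C·AC·AC·ABC·AC·ABC·C·AC·ABC·AC·ABC·C·AC·AC·ABC·AC·ABC·AC·ABC·C·AC·ABC·AC·ABC·C·AC·AC·ABC·AC·ABC·C·AC·ABC·AC
    A ↦ ABC
    B ↦ C
    C ↦ AC

A->ABC, B->C, C->AC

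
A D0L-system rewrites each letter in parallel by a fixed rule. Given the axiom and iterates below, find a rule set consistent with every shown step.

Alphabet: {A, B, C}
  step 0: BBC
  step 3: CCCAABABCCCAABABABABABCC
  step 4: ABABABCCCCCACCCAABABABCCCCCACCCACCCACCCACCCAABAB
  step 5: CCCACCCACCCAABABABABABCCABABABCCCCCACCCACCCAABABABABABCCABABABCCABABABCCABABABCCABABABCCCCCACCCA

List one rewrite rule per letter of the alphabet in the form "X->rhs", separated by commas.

  step 4 ⇒ step 5: ABABABCCCCCACCCAABABABCCCCCACCCACCCACCCACCCAABAB ⇒ CC·CA·CC·CA·CC·CA·AB·AB·AB·AB·AB·CC·AB·AB·AB·CC·CC·CA·CC·CA·CC·CA·AB·AB·AB·AB·AB·CC·AB·AB·AB·CC·AB·AB·AB·CC·AB·AB·AB·CC·AB·AB·AB·CC·CC·CA·CC·CA
    A ↦ CC
    B ↦ CA
    C ↦ AB

A->CC, B->CA, C->AB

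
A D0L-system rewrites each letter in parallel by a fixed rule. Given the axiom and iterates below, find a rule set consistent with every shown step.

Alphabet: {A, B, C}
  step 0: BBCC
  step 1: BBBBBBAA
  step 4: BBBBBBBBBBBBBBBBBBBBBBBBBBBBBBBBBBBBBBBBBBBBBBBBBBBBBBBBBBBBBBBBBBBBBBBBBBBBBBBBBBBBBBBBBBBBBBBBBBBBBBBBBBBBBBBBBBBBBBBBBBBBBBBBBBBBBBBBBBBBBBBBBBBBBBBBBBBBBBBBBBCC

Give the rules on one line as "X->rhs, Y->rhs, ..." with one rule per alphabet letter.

  step 0 ⇒ step 1: BBCC ⇒ BBB·BBB·A·A
    B ↦ BBB
    C ↦ A
    A ↦ C  (constrained at step 1)

A->C, B->BBB, C->A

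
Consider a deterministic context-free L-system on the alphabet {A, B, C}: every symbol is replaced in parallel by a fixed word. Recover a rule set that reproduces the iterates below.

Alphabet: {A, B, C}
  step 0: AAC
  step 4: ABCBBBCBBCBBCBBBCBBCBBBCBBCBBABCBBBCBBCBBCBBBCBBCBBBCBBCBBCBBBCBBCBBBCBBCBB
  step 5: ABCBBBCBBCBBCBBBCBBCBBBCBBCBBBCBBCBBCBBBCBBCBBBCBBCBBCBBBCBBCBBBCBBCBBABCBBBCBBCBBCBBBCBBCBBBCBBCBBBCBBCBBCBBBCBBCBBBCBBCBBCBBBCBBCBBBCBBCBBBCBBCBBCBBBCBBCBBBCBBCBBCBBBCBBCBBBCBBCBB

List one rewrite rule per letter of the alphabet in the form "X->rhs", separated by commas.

  step 4 ⇒ step 5: ABCBBBCBBCBBCBBBCBBCBBBCBBCBBABCBBBCBBCBBCBBBCBBCBBBCBBCBBCBBBCBBCBBBCBBCBB ⇒ AB·CBB·B·CBB·CBB·CBB·B·CBB·CBB·B·CBB·CBB·B·CBB·CBB·CBB·B·CBB·CBB·B·CBB·CBB·CBB·B·CBB·CBB·B·CBB·CBB·AB·CBB·B·CBB·CBB·CBB·B·CBB·CBB·B·CBB·CBB·B·CBB·CBB·CBB·B·CBB·CBB·B·CBB·CBB·CBB·B·CBB·CBB·B·CBB·CBB·B·CBB·CBB·CBB·B·CBB·CBB·B·CBB·CBB·CBB·B·CBB·CBB·B·CBB·CBB
    A ↦ AB
    B ↦ CBB
    C ↦ B

A->AB, B->CBB, C->B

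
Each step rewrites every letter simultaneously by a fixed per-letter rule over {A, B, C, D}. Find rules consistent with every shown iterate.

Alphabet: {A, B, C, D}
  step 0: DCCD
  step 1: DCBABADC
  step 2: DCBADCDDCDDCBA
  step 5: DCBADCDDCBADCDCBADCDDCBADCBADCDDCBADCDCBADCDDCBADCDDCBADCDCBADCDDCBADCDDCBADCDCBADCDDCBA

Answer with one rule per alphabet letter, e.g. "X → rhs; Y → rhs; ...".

A->CD, B->D, C->BA, D->DC

  step 1 ⇒ step 2: DCBABADC ⇒ DC·BA·D·CD·D·CD·DC·BA
    A ↦ CD
    B ↦ D
    C ↦ BA
    D ↦ DC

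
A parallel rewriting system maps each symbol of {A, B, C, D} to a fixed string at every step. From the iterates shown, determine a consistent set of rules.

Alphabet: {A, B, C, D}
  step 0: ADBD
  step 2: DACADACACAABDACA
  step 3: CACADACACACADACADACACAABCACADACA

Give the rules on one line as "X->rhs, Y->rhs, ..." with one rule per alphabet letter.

  step 2 ⇒ step 3: DACADACACAABDACA ⇒ CA·CA·DA·CA·CA·CA·DA·CA·DA·CA·CA·AB·CA·CA·DA·CA
    A ↦ CA
    B ↦ AB
    C ↦ DA
    D ↦ CA

A->CA, B->AB, C->DA, D->CA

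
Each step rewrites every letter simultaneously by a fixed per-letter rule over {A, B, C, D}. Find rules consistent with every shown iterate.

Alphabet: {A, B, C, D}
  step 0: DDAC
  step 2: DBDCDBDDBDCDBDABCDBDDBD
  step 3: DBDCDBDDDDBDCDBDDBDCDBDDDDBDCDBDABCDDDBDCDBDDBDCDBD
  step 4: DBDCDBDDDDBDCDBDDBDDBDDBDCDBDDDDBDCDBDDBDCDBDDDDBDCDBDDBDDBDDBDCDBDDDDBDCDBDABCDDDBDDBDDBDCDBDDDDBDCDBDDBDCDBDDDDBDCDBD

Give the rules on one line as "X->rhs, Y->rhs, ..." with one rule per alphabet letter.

A->AB, B->C, C->DD, D->DBD

  step 3 ⇒ step 4: DBDCDBDDDDBDCDBDDBDCDBDDDDBDCDBDABCDDDBDCDBDDBDCDBD ⇒ DBD·C·DBD·DD·DBD·C·DBD·DBD·DBD·DBD·C·DBD·DD·DBD·C·DBD·DBD·C·DBD·DD·DBD·C·DBD·DBD·DBD·DBD·C·DBD·DD·DBD·C·DBD·AB·C·DD·DBD·DBD·DBD·C·DBD·DD·DBD·C·DBD·DBD·C·DBD·DD·DBD·C·DBD
    A ↦ AB
    B ↦ C
    C ↦ DD
    D ↦ DBD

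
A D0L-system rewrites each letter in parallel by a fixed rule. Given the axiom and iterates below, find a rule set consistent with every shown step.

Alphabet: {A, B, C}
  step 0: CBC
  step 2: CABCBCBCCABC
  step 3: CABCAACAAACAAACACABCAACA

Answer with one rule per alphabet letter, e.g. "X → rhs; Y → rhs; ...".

A->BC, B->AA, C->CA

  step 2 ⇒ step 3: CABCBCBCCABC ⇒ CA·BC·AA·CA·AA·CA·AA·CA·CA·BC·AA·CA
    A ↦ BC
    B ↦ AA
    C ↦ CA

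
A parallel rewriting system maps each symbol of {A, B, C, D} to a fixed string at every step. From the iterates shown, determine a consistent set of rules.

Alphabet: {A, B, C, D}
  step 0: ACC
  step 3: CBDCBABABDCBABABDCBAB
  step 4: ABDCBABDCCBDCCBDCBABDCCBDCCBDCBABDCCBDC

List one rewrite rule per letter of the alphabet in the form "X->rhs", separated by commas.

A->CB, B->DC, C->AB, D->B

  step 3 ⇒ step 4: CBDCBABABDCBABABDCBAB ⇒ AB·DC·B·AB·DC·CB·DC·CB·DC·B·AB·DC·CB·DC·CB·DC·B·AB·DC·CB·DC
    A ↦ CB
    B ↦ DC
    C ↦ AB
    D ↦ B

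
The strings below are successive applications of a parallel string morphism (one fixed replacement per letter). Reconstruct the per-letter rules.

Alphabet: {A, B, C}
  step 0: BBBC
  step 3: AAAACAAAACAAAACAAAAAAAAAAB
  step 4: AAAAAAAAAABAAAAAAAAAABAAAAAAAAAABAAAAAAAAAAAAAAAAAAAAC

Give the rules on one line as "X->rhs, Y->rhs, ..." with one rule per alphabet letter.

A->AA, B->C, C->AAB

  step 3 ⇒ step 4: AAAACAAAACAAAACAAAAAAAAAAB ⇒ AA·AA·AA·AA·AAB·AA·AA·AA·AA·AAB·AA·AA·AA·AA·AAB·AA·AA·AA·AA·AA·AA·AA·AA·AA·AA·C
    A ↦ AA
    B ↦ C
    C ↦ AAB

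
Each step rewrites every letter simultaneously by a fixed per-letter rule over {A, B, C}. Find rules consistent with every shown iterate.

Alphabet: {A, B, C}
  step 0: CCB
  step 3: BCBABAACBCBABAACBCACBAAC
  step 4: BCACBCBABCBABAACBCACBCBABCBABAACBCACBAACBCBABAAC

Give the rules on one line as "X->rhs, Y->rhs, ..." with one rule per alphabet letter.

  step 3 ⇒ step 4: BCBABAACBCBABAACBCACBAAC ⇒ BC·AC·BC·BA·BC·BA·BA·AC·BC·AC·BC·BA·BC·BA·BA·AC·BC·AC·BA·AC·BC·BA·BA·AC
    A ↦ BA
    B ↦ BC
    C ↦ AC

A->BA, B->BC, C->AC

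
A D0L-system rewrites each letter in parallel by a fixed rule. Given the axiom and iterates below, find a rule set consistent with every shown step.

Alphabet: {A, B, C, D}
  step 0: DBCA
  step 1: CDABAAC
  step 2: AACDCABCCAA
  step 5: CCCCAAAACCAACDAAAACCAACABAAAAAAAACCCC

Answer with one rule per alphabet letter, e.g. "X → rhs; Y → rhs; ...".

  step 1 ⇒ step 2: CDABAAC ⇒ AA·CD·C·AB·C·C·AA
    A ↦ C
    B ↦ AB
    C ↦ AA
    D ↦ CD

A->C, B->AB, C->AA, D->CD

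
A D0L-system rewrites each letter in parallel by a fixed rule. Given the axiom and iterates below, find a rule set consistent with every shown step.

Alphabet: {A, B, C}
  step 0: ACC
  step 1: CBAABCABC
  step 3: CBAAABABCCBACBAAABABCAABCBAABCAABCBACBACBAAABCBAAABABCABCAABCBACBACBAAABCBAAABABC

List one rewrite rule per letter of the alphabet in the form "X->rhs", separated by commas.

  step 0 ⇒ step 1: ACC ⇒ CBA·ABC·ABC
    A ↦ CBA
    C ↦ ABC
    B ↦ AAB  (constrained at step 1)

A->CBA, B->AAB, C->ABC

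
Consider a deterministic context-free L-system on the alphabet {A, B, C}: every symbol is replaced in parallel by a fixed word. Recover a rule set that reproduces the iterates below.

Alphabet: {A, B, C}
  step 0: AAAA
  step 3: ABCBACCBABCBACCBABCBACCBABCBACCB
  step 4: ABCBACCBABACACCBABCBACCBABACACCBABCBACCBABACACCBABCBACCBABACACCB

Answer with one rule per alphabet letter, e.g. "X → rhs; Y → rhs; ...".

A->AB, B->CB, C->AC

  step 3 ⇒ step 4: ABCBACCBABCBACCBABCBACCBABCBACCB ⇒ AB·CB·AC·CB·AB·AC·AC·CB·AB·CB·AC·CB·AB·AC·AC·CB·AB·CB·AC·CB·AB·AC·AC·CB·AB·CB·AC·CB·AB·AC·AC·CB
    A ↦ AB
    B ↦ CB
    C ↦ AC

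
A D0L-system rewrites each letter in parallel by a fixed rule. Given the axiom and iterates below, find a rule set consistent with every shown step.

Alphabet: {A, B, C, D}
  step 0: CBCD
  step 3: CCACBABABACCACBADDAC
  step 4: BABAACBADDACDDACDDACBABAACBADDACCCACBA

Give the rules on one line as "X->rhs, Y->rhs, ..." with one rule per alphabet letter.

A->AC, B->DD, C->BA, D->C

  step 3 ⇒ step 4: CCACBABABACCACBADDAC ⇒ BA·BA·AC·BA·DD·AC·DD·AC·DD·AC·BA·BA·AC·BA·DD·AC·C·C·AC·BA
    A ↦ AC
    B ↦ DD
    C ↦ BA
    D ↦ C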